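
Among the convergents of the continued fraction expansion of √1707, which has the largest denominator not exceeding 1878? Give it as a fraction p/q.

√1707 = [41; 3, 6, 41, 6, 3, 82, …] (period length 6).
Convergents:
  p_0/q_0 = 41/1
  p_1/q_1 = 124/3
  p_2/q_2 = 785/19
  p_3/q_3 = 32309/782
  p_4/q_4 = 194639/4711
q_3 = 782 ≤ 1878 < 4711 = q_4, so the answer is 32309/782.

32309/782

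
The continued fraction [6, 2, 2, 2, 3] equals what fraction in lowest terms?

Using pₖ = aₖpₖ₋₁ + pₖ₋₂ and qₖ = aₖqₖ₋₁ + qₖ₋₂:
  k=0: a=6, p=6, q=1
  k=1: a=2, p=13, q=2
  k=2: a=2, p=32, q=5
  k=3: a=2, p=77, q=12
  k=4: a=3, p=263, q=41

263/41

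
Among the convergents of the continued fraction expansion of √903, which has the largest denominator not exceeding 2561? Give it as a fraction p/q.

√903 = [30; 20, 60, …] (period length 2).
Convergents:
  p_0/q_0 = 30/1
  p_1/q_1 = 601/20
  p_2/q_2 = 36090/1201
  p_3/q_3 = 722401/24040
q_2 = 1201 ≤ 2561 < 24040 = q_3, so the answer is 36090/1201.

36090/1201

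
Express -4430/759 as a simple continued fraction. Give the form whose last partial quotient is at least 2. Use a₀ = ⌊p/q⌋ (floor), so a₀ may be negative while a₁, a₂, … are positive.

-4430 = -6*759 + 124
759 = 6*124 + 15
124 = 8*15 + 4
15 = 3*4 + 3
4 = 1*3 + 1
3 = 3*1 + 0  (stop)
So -4430/759 = [-6; 6, 8, 3, 1, 3].

[-6; 6, 8, 3, 1, 3]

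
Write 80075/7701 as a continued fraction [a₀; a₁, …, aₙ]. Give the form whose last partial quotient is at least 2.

80075 = 10×7701 + 3065
7701 = 2×3065 + 1571
3065 = 1×1571 + 1494
1571 = 1×1494 + 77
1494 = 19×77 + 31
77 = 2×31 + 15
31 = 2×15 + 1
15 = 15×1 + 0  (stop)
So 80075/7701 = [10; 2, 1, 1, 19, 2, 2, 15].

[10; 2, 1, 1, 19, 2, 2, 15]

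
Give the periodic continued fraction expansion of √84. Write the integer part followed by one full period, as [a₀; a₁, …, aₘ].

a₀ = ⌊√84⌋ = 9.
With m₀=0, d₀=1 and mₖ₊₁ = dₖaₖ − mₖ, dₖ₊₁ = (n − mₖ₊₁²)/dₖ, aₖ₊₁ = ⌊(a₀+mₖ₊₁)/dₖ₊₁⌋:
  k=1: m=9, d=3, a=6
  k=2: m=9, d=1, a=18
d=1 and a=2a₀=18 at k=2, so the next step gives (m, d) = (9, 3) again — its k=1 value — and the period has length 2.

[9; 6, 18]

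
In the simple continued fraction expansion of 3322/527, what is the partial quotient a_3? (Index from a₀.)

3322 = 6·527 + 160   →  a_0 = 6
527 = 3·160 + 47   →  a_1 = 3
160 = 3·47 + 19   →  a_2 = 3
47 = 2·19 + 9   →  a_3 = 2

2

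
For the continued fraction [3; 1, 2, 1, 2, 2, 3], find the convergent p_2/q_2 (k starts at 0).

11/3

Using pₖ = aₖpₖ₋₁ + pₖ₋₂, qₖ = aₖqₖ₋₁ + qₖ₋₂ (with p₋₁=1, p₋₂=0, q₋₁=0, q₋₂=1):
  k=0: a=3, p=3, q=1
  k=1: a=1, p=4, q=1
  k=2: a=2, p=11, q=3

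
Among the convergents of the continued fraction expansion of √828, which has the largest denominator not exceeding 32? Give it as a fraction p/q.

√828 = [28; 1, 3, 2, 3, 1, 56, …] (period length 6).
Convergents:
  p_0/q_0 = 28/1
  p_1/q_1 = 29/1
  p_2/q_2 = 115/4
  p_3/q_3 = 259/9
  p_4/q_4 = 892/31
  p_5/q_5 = 1151/40
q_4 = 31 ≤ 32 < 40 = q_5, so the answer is 892/31.

892/31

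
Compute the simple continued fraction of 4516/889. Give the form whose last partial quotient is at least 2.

[5; 12, 1, 1, 11, 3]

4516 = 5*889 + 71
889 = 12*71 + 37
71 = 1*37 + 34
37 = 1*34 + 3
34 = 11*3 + 1
3 = 3*1 + 0  (stop)
So 4516/889 = [5; 12, 1, 1, 11, 3].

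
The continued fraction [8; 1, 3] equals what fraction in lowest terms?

Fold from the inside: start with 3/1.
  1 + 1/3 = 4/3
  8 + 3/4 = 35/4

35/4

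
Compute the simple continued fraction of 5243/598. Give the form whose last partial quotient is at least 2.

5243 = 8·598 + 459
598 = 1·459 + 139
459 = 3·139 + 42
139 = 3·42 + 13
42 = 3·13 + 3
13 = 4·3 + 1
3 = 3·1 + 0  (stop)
So 5243/598 = [8; 1, 3, 3, 3, 4, 3].

[8; 1, 3, 3, 3, 4, 3]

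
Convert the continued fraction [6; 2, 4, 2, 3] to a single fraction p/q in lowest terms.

Using pₖ = aₖpₖ₋₁ + pₖ₋₂ and qₖ = aₖqₖ₋₁ + qₖ₋₂:
  k=0: a=6, p=6, q=1
  k=1: a=2, p=13, q=2
  k=2: a=4, p=58, q=9
  k=3: a=2, p=129, q=20
  k=4: a=3, p=445, q=69

445/69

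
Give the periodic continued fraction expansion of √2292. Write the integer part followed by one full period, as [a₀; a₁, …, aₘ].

[47; 1, 6, 1, 94]

a₀ = ⌊√2292⌋ = 47.
With m₀=0, d₀=1 and mₖ₊₁ = dₖaₖ − mₖ, dₖ₊₁ = (n − mₖ₊₁²)/dₖ, aₖ₊₁ = ⌊(a₀+mₖ₊₁)/dₖ₊₁⌋:
  k=1: m=47, d=83, a=1
  k=2: m=36, d=12, a=6
  k=3: m=36, d=83, a=1
  k=4: m=47, d=1, a=94
d=1 and a=2a₀=94 at k=4, so the next step gives (m, d) = (47, 83) again — its k=1 value — and the period has length 4.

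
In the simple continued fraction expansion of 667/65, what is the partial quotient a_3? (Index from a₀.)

667 = 10·65 + 17   →  a_0 = 10
65 = 3·17 + 14   →  a_1 = 3
17 = 1·14 + 3   →  a_2 = 1
14 = 4·3 + 2   →  a_3 = 4

4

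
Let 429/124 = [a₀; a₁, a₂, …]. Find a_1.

2

429 = 3·124 + 57   →  a_0 = 3
124 = 2·57 + 10   →  a_1 = 2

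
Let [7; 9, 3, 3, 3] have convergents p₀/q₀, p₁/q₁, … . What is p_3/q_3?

Using pₖ = aₖpₖ₋₁ + pₖ₋₂, qₖ = aₖqₖ₋₁ + qₖ₋₂ (with p₋₁=1, p₋₂=0, q₋₁=0, q₋₂=1):
  k=0: a=7, p=7, q=1
  k=1: a=9, p=64, q=9
  k=2: a=3, p=199, q=28
  k=3: a=3, p=661, q=93

661/93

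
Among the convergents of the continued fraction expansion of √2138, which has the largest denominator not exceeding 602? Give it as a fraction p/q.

√2138 = [46; 4, 5, 5, 4, 92, …] (period length 5).
Convergents:
  p_0/q_0 = 46/1
  p_1/q_1 = 185/4
  p_2/q_2 = 971/21
  p_3/q_3 = 5040/109
  p_4/q_4 = 21131/457
  p_5/q_5 = 1949092/42153
q_4 = 457 ≤ 602 < 42153 = q_5, so the answer is 21131/457.

21131/457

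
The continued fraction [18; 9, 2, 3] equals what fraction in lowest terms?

Using pₖ = aₖpₖ₋₁ + pₖ₋₂ and qₖ = aₖqₖ₋₁ + qₖ₋₂:
  k=0: a=18, p=18, q=1
  k=1: a=9, p=163, q=9
  k=2: a=2, p=344, q=19
  k=3: a=3, p=1195, q=66

1195/66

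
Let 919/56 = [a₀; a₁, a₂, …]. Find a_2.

2

919 = 16·56 + 23   →  a_0 = 16
56 = 2·23 + 10   →  a_1 = 2
23 = 2·10 + 3   →  a_2 = 2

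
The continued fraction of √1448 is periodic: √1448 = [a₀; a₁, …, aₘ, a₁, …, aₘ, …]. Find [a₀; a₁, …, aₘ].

[38; 19, 76]

a₀ = ⌊√1448⌋ = 38.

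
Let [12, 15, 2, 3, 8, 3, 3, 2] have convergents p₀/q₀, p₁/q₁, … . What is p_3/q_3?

1303/108

Using pₖ = aₖpₖ₋₁ + pₖ₋₂, qₖ = aₖqₖ₋₁ + qₖ₋₂ (with p₋₁=1, p₋₂=0, q₋₁=0, q₋₂=1):
  k=0: a=12, p=12, q=1
  k=1: a=15, p=181, q=15
  k=2: a=2, p=374, q=31
  k=3: a=3, p=1303, q=108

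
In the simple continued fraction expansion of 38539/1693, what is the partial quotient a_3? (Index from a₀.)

38539 = 22·1693 + 1293   →  a_0 = 22
1693 = 1·1293 + 400   →  a_1 = 1
1293 = 3·400 + 93   →  a_2 = 3
400 = 4·93 + 28   →  a_3 = 4

4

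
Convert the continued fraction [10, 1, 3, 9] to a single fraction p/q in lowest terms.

Fold from the inside: start with 9/1.
  3 + 1/9 = 28/9
  1 + 9/28 = 37/28
  10 + 28/37 = 398/37

398/37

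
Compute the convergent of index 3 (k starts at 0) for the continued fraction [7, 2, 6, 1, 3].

Using pₖ = aₖpₖ₋₁ + pₖ₋₂, qₖ = aₖqₖ₋₁ + qₖ₋₂ (with p₋₁=1, p₋₂=0, q₋₁=0, q₋₂=1):
  k=0: a=7, p=7, q=1
  k=1: a=2, p=15, q=2
  k=2: a=6, p=97, q=13
  k=3: a=1, p=112, q=15

112/15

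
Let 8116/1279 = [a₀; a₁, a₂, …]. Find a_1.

2

8116 = 6·1279 + 442   →  a_0 = 6
1279 = 2·442 + 395   →  a_1 = 2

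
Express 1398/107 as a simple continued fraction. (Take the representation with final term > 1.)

[13; 15, 3, 2]

1398 = 13·107 + 7
107 = 15·7 + 2
7 = 3·2 + 1
2 = 2·1 + 0  (stop)
So 1398/107 = [13; 15, 3, 2].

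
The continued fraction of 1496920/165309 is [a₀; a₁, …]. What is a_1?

18

1496920 = 9·165309 + 9139   →  a_0 = 9
165309 = 18·9139 + 807   →  a_1 = 18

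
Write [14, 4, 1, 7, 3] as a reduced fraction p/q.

1733/122

Fold from the inside: start with 3/1.
  7 + 1/3 = 22/3
  1 + 3/22 = 25/22
  4 + 22/25 = 122/25
  14 + 25/122 = 1733/122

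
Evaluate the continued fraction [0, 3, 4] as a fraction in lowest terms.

4/13

Fold from the inside: start with 4/1.
  3 + 1/4 = 13/4
  0 + 4/13 = 4/13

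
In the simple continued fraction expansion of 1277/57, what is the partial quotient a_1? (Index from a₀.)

1277 = 22·57 + 23   →  a_0 = 22
57 = 2·23 + 11   →  a_1 = 2

2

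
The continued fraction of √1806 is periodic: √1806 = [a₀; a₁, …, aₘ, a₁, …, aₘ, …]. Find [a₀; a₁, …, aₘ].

[42; 2, 84]

a₀ = ⌊√1806⌋ = 42.
With m₀=0, d₀=1 and mₖ₊₁ = dₖaₖ − mₖ, dₖ₊₁ = (n − mₖ₊₁²)/dₖ, aₖ₊₁ = ⌊(a₀+mₖ₊₁)/dₖ₊₁⌋:
  k=1: m=42, d=42, a=2
  k=2: m=42, d=1, a=84
d=1 and a=2a₀=84 at k=2, so the next step gives (m, d) = (42, 42) again — its k=1 value — and the period has length 2.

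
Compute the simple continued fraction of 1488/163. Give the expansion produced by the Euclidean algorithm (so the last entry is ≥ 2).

1488 = 9×163 + 21
163 = 7×21 + 16
21 = 1×16 + 5
16 = 3×5 + 1
5 = 5×1 + 0  (stop)
So 1488/163 = [9; 7, 1, 3, 5].

[9; 7, 1, 3, 5]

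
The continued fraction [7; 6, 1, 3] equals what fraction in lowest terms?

193/27

Fold from the inside: start with 3/1.
  1 + 1/3 = 4/3
  6 + 3/4 = 27/4
  7 + 4/27 = 193/27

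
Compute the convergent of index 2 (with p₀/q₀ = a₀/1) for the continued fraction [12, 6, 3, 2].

231/19

Using pₖ = aₖpₖ₋₁ + pₖ₋₂, qₖ = aₖqₖ₋₁ + qₖ₋₂ (with p₋₁=1, p₋₂=0, q₋₁=0, q₋₂=1):
  k=0: a=12, p=12, q=1
  k=1: a=6, p=73, q=6
  k=2: a=3, p=231, q=19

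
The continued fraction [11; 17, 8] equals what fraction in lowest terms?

Fold from the inside: start with 8/1.
  17 + 1/8 = 137/8
  11 + 8/137 = 1515/137

1515/137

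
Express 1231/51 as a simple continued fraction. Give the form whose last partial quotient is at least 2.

1231 = 24×51 + 7
51 = 7×7 + 2
7 = 3×2 + 1
2 = 2×1 + 0  (stop)
So 1231/51 = [24; 7, 3, 2].

[24; 7, 3, 2]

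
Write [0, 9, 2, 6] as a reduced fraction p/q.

13/123

Using pₖ = aₖpₖ₋₁ + pₖ₋₂ and qₖ = aₖqₖ₋₁ + qₖ₋₂:
  k=0: a=0, p=0, q=1
  k=1: a=9, p=1, q=9
  k=2: a=2, p=2, q=19
  k=3: a=6, p=13, q=123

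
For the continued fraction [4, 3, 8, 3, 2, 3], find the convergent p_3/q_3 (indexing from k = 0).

337/78

Using pₖ = aₖpₖ₋₁ + pₖ₋₂, qₖ = aₖqₖ₋₁ + qₖ₋₂ (with p₋₁=1, p₋₂=0, q₋₁=0, q₋₂=1):
  k=0: a=4, p=4, q=1
  k=1: a=3, p=13, q=3
  k=2: a=8, p=108, q=25
  k=3: a=3, p=337, q=78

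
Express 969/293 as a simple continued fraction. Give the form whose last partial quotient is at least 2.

[3; 3, 3, 1, 10, 2]

969 = 3*293 + 90
293 = 3*90 + 23
90 = 3*23 + 21
23 = 1*21 + 2
21 = 10*2 + 1
2 = 2*1 + 0  (stop)
So 969/293 = [3; 3, 3, 1, 10, 2].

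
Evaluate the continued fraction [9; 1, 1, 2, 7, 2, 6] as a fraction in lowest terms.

4903/511

Fold from the inside: start with 6/1.
  2 + 1/6 = 13/6
  7 + 6/13 = 97/13
  2 + 13/97 = 207/97
  1 + 97/207 = 304/207
  1 + 207/304 = 511/304
  9 + 304/511 = 4903/511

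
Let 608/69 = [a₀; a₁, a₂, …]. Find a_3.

608 = 8·69 + 56   →  a_0 = 8
69 = 1·56 + 13   →  a_1 = 1
56 = 4·13 + 4   →  a_2 = 4
13 = 3·4 + 1   →  a_3 = 3

3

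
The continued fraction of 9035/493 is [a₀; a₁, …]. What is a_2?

16

9035 = 18·493 + 161   →  a_0 = 18
493 = 3·161 + 10   →  a_1 = 3
161 = 16·10 + 1   →  a_2 = 16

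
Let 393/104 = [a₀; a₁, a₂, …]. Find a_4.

1

393 = 3·104 + 81   →  a_0 = 3
104 = 1·81 + 23   →  a_1 = 1
81 = 3·23 + 12   →  a_2 = 3
23 = 1·12 + 11   →  a_3 = 1
12 = 1·11 + 1   →  a_4 = 1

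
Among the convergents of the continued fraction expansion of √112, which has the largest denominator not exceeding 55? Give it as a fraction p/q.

127/12

√112 = [10; 1, 1, 2, 1, 1, 20, …] (period length 6).
Convergents:
  p_0/q_0 = 10/1
  p_1/q_1 = 11/1
  p_2/q_2 = 21/2
  p_3/q_3 = 53/5
  p_4/q_4 = 74/7
  p_5/q_5 = 127/12
  p_6/q_6 = 2614/247
q_5 = 12 ≤ 55 < 247 = q_6, so the answer is 127/12.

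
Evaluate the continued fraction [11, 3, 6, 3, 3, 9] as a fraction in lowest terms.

20947/1851

Fold from the inside: start with 9/1.
  3 + 1/9 = 28/9
  3 + 9/28 = 93/28
  6 + 28/93 = 586/93
  3 + 93/586 = 1851/586
  11 + 586/1851 = 20947/1851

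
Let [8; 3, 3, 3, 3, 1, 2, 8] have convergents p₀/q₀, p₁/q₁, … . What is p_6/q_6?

3263/393

Using pₖ = aₖpₖ₋₁ + pₖ₋₂, qₖ = aₖqₖ₋₁ + qₖ₋₂ (with p₋₁=1, p₋₂=0, q₋₁=0, q₋₂=1):
  k=0: a=8, p=8, q=1
  k=1: a=3, p=25, q=3
  k=2: a=3, p=83, q=10
  k=3: a=3, p=274, q=33
  k=4: a=3, p=905, q=109
  k=5: a=1, p=1179, q=142
  k=6: a=2, p=3263, q=393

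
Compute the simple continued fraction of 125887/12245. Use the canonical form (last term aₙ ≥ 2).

[10; 3, 1, 1, 3, 2, 19, 11]

125887 = 10×12245 + 3437
12245 = 3×3437 + 1934
3437 = 1×1934 + 1503
1934 = 1×1503 + 431
1503 = 3×431 + 210
431 = 2×210 + 11
210 = 19×11 + 1
11 = 11×1 + 0  (stop)
So 125887/12245 = [10; 3, 1, 1, 3, 2, 19, 11].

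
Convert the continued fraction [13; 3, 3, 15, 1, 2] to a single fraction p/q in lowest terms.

Using pₖ = aₖpₖ₋₁ + pₖ₋₂ and qₖ = aₖqₖ₋₁ + qₖ₋₂:
  k=0: a=13, p=13, q=1
  k=1: a=3, p=40, q=3
  k=2: a=3, p=133, q=10
  k=3: a=15, p=2035, q=153
  k=4: a=1, p=2168, q=163
  k=5: a=2, p=6371, q=479

6371/479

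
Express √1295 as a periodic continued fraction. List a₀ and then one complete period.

a₀ = ⌊√1295⌋ = 35.
With m₀=0, d₀=1 and mₖ₊₁ = dₖaₖ − mₖ, dₖ₊₁ = (n − mₖ₊₁²)/dₖ, aₖ₊₁ = ⌊(a₀+mₖ₊₁)/dₖ₊₁⌋:
  k=1: m=35, d=70, a=1
  k=2: m=35, d=1, a=70
d=1 and a=2a₀=70 at k=2, so the next step gives (m, d) = (35, 70) again — its k=1 value — and the period has length 2.

[35; 1, 70]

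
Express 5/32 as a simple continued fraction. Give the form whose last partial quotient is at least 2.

[0; 6, 2, 2]

5 = 0×32 + 5
32 = 6×5 + 2
5 = 2×2 + 1
2 = 2×1 + 0  (stop)
So 5/32 = [0; 6, 2, 2].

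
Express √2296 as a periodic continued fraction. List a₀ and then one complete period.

a₀ = ⌊√2296⌋ = 47.
With m₀=0, d₀=1 and mₖ₊₁ = dₖaₖ − mₖ, dₖ₊₁ = (n − mₖ₊₁²)/dₖ, aₖ₊₁ = ⌊(a₀+mₖ₊₁)/dₖ₊₁⌋:
  k=1: m=47, d=87, a=1
  k=2: m=40, d=8, a=10
  k=3: m=40, d=87, a=1
  k=4: m=47, d=1, a=94
d=1 and a=2a₀=94 at k=4, so the next step gives (m, d) = (47, 87) again — its k=1 value — and the period has length 4.

[47; 1, 10, 1, 94]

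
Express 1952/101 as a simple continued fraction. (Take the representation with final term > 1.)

1952 = 19×101 + 33
101 = 3×33 + 2
33 = 16×2 + 1
2 = 2×1 + 0  (stop)
So 1952/101 = [19; 3, 16, 2].

[19; 3, 16, 2]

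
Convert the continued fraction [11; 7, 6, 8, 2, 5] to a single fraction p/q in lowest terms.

Using pₖ = aₖpₖ₋₁ + pₖ₋₂ and qₖ = aₖqₖ₋₁ + qₖ₋₂:
  k=0: a=11, p=11, q=1
  k=1: a=7, p=78, q=7
  k=2: a=6, p=479, q=43
  k=3: a=8, p=3910, q=351
  k=4: a=2, p=8299, q=745
  k=5: a=5, p=45405, q=4076

45405/4076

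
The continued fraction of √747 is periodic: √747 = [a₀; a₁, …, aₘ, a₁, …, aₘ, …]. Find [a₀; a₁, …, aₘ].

a₀ = ⌊√747⌋ = 27.
With m₀=0, d₀=1 and mₖ₊₁ = dₖaₖ − mₖ, dₖ₊₁ = (n − mₖ₊₁²)/dₖ, aₖ₊₁ = ⌊(a₀+mₖ₊₁)/dₖ₊₁⌋:
  k=1: m=27, d=18, a=3
  k=2: m=27, d=1, a=54
d=1 and a=2a₀=54 at k=2, so the next step gives (m, d) = (27, 18) again — its k=1 value — and the period has length 2.

[27; 3, 54]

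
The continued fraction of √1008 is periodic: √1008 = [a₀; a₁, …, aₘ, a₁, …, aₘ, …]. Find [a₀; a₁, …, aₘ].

a₀ = ⌊√1008⌋ = 31.
With m₀=0, d₀=1 and mₖ₊₁ = dₖaₖ − mₖ, dₖ₊₁ = (n − mₖ₊₁²)/dₖ, aₖ₊₁ = ⌊(a₀+mₖ₊₁)/dₖ₊₁⌋:
  k=1: m=31, d=47, a=1
  k=2: m=16, d=16, a=2
  k=3: m=16, d=47, a=1
  k=4: m=31, d=1, a=62
d=1 and a=2a₀=62 at k=4, so the next step gives (m, d) = (31, 47) again — its k=1 value — and the period has length 4.

[31; 1, 2, 1, 62]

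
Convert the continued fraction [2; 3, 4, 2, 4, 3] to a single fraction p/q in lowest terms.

961/416

Using pₖ = aₖpₖ₋₁ + pₖ₋₂ and qₖ = aₖqₖ₋₁ + qₖ₋₂:
  k=0: a=2, p=2, q=1
  k=1: a=3, p=7, q=3
  k=2: a=4, p=30, q=13
  k=3: a=2, p=67, q=29
  k=4: a=4, p=298, q=129
  k=5: a=3, p=961, q=416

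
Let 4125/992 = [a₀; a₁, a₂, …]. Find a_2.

3

4125 = 4·992 + 157   →  a_0 = 4
992 = 6·157 + 50   →  a_1 = 6
157 = 3·50 + 7   →  a_2 = 3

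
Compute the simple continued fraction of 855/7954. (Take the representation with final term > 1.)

855 = 0·7954 + 855
7954 = 9·855 + 259
855 = 3·259 + 78
259 = 3·78 + 25
78 = 3·25 + 3
25 = 8·3 + 1
3 = 3·1 + 0  (stop)
So 855/7954 = [0; 9, 3, 3, 3, 8, 3].

[0; 9, 3, 3, 3, 8, 3]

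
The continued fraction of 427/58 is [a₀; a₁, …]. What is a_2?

427 = 7·58 + 21   →  a_0 = 7
58 = 2·21 + 16   →  a_1 = 2
21 = 1·16 + 5   →  a_2 = 1

1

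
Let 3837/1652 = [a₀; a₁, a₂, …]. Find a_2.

10

3837 = 2·1652 + 533   →  a_0 = 2
1652 = 3·533 + 53   →  a_1 = 3
533 = 10·53 + 3   →  a_2 = 10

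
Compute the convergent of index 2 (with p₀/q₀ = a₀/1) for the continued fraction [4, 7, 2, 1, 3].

62/15

Using pₖ = aₖpₖ₋₁ + pₖ₋₂, qₖ = aₖqₖ₋₁ + qₖ₋₂ (with p₋₁=1, p₋₂=0, q₋₁=0, q₋₂=1):
  k=0: a=4, p=4, q=1
  k=1: a=7, p=29, q=7
  k=2: a=2, p=62, q=15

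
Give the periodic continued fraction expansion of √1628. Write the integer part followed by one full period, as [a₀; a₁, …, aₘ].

[40; 2, 1, 6, 1, 2, 80]

a₀ = ⌊√1628⌋ = 40.
With m₀=0, d₀=1 and mₖ₊₁ = dₖaₖ − mₖ, dₖ₊₁ = (n − mₖ₊₁²)/dₖ, aₖ₊₁ = ⌊(a₀+mₖ₊₁)/dₖ₊₁⌋:
  k=1: m=40, d=28, a=2
  k=2: m=16, d=49, a=1
  k=3: m=33, d=11, a=6
  k=4: m=33, d=49, a=1
  k=5: m=16, d=28, a=2
  k=6: m=40, d=1, a=80
d=1 and a=2a₀=80 at k=6, so the next step gives (m, d) = (40, 28) again — its k=1 value — and the period has length 6.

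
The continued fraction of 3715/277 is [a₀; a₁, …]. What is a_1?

2

3715 = 13·277 + 114   →  a_0 = 13
277 = 2·114 + 49   →  a_1 = 2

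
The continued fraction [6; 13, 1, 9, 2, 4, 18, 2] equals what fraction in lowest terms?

297178/48943

Using pₖ = aₖpₖ₋₁ + pₖ₋₂ and qₖ = aₖqₖ₋₁ + qₖ₋₂:
  k=0: a=6, p=6, q=1
  k=1: a=13, p=79, q=13
  k=2: a=1, p=85, q=14
  k=3: a=9, p=844, q=139
  k=4: a=2, p=1773, q=292
  k=5: a=4, p=7936, q=1307
  k=6: a=18, p=144621, q=23818
  k=7: a=2, p=297178, q=48943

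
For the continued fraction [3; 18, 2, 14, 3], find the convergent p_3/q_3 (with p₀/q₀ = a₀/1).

1637/536

Using pₖ = aₖpₖ₋₁ + pₖ₋₂, qₖ = aₖqₖ₋₁ + qₖ₋₂ (with p₋₁=1, p₋₂=0, q₋₁=0, q₋₂=1):
  k=0: a=3, p=3, q=1
  k=1: a=18, p=55, q=18
  k=2: a=2, p=113, q=37
  k=3: a=14, p=1637, q=536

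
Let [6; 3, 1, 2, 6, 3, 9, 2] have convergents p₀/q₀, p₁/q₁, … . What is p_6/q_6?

12913/2059

Using pₖ = aₖpₖ₋₁ + pₖ₋₂, qₖ = aₖqₖ₋₁ + qₖ₋₂ (with p₋₁=1, p₋₂=0, q₋₁=0, q₋₂=1):
  k=0: a=6, p=6, q=1
  k=1: a=3, p=19, q=3
  k=2: a=1, p=25, q=4
  k=3: a=2, p=69, q=11
  k=4: a=6, p=439, q=70
  k=5: a=3, p=1386, q=221
  k=6: a=9, p=12913, q=2059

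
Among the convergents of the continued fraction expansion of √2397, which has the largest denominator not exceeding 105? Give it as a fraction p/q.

2399/49

√2397 = [48; 1, 23, 2, 23, 1, 96, …] (period length 6).
Convergents:
  p_0/q_0 = 48/1
  p_1/q_1 = 49/1
  p_2/q_2 = 1175/24
  p_3/q_3 = 2399/49
  p_4/q_4 = 56352/1151
q_3 = 49 ≤ 105 < 1151 = q_4, so the answer is 2399/49.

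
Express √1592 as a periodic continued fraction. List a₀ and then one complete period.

a₀ = ⌊√1592⌋ = 39.
With m₀=0, d₀=1 and mₖ₊₁ = dₖaₖ − mₖ, dₖ₊₁ = (n − mₖ₊₁²)/dₖ, aₖ₊₁ = ⌊(a₀+mₖ₊₁)/dₖ₊₁⌋:
  k=1: m=39, d=71, a=1
  k=2: m=32, d=8, a=8
  k=3: m=32, d=71, a=1
  k=4: m=39, d=1, a=78
d=1 and a=2a₀=78 at k=4, so the next step gives (m, d) = (39, 71) again — its k=1 value — and the period has length 4.

[39; 1, 8, 1, 78]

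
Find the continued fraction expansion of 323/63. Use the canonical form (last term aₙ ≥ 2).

323 = 5*63 + 8
63 = 7*8 + 7
8 = 1*7 + 1
7 = 7*1 + 0  (stop)
So 323/63 = [5; 7, 1, 7].

[5; 7, 1, 7]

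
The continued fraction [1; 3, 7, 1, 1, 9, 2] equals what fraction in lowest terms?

Using pₖ = aₖpₖ₋₁ + pₖ₋₂ and qₖ = aₖqₖ₋₁ + qₖ₋₂:
  k=0: a=1, p=1, q=1
  k=1: a=3, p=4, q=3
  k=2: a=7, p=29, q=22
  k=3: a=1, p=33, q=25
  k=4: a=1, p=62, q=47
  k=5: a=9, p=591, q=448
  k=6: a=2, p=1244, q=943

1244/943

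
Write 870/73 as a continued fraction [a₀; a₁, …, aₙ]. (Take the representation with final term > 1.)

870 = 11*73 + 67
73 = 1*67 + 6
67 = 11*6 + 1
6 = 6*1 + 0  (stop)
So 870/73 = [11; 1, 11, 6].

[11; 1, 11, 6]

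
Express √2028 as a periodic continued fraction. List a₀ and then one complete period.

[45; 30, 90]

a₀ = ⌊√2028⌋ = 45.
With m₀=0, d₀=1 and mₖ₊₁ = dₖaₖ − mₖ, dₖ₊₁ = (n − mₖ₊₁²)/dₖ, aₖ₊₁ = ⌊(a₀+mₖ₊₁)/dₖ₊₁⌋:
  k=1: m=45, d=3, a=30
  k=2: m=45, d=1, a=90
d=1 and a=2a₀=90 at k=2, so the next step gives (m, d) = (45, 3) again — its k=1 value — and the period has length 2.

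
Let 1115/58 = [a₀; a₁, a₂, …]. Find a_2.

1115 = 19·58 + 13   →  a_0 = 19
58 = 4·13 + 6   →  a_1 = 4
13 = 2·6 + 1   →  a_2 = 2

2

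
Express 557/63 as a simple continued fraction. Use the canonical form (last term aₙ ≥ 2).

557 = 8·63 + 53
63 = 1·53 + 10
53 = 5·10 + 3
10 = 3·3 + 1
3 = 3·1 + 0  (stop)
So 557/63 = [8; 1, 5, 3, 3].

[8; 1, 5, 3, 3]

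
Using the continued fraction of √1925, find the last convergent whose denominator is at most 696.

√1925 = [43; 1, 6, 1, 86, …] (period length 4).
Convergents:
  p_0/q_0 = 43/1
  p_1/q_1 = 44/1
  p_2/q_2 = 307/7
  p_3/q_3 = 351/8
  p_4/q_4 = 30493/695
  p_5/q_5 = 30844/703
q_4 = 695 ≤ 696 < 703 = q_5, so the answer is 30493/695.

30493/695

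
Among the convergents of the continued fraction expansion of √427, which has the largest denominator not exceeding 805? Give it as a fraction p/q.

7687/372

√427 = [20; 1, 1, 1, 40, …] (period length 4).
Convergents:
  p_0/q_0 = 20/1
  p_1/q_1 = 21/1
  p_2/q_2 = 41/2
  p_3/q_3 = 62/3
  p_4/q_4 = 2521/122
  p_5/q_5 = 2583/125
  p_6/q_6 = 5104/247
  p_7/q_7 = 7687/372
  p_8/q_8 = 312584/15127
q_7 = 372 ≤ 805 < 15127 = q_8, so the answer is 7687/372.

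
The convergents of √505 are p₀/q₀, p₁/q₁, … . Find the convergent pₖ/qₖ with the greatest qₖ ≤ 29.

382/17

√505 = [22; 2, 8, 2, 44, …] (period length 4).
Convergents:
  p_0/q_0 = 22/1
  p_1/q_1 = 45/2
  p_2/q_2 = 382/17
  p_3/q_3 = 809/36
q_2 = 17 ≤ 29 < 36 = q_3, so the answer is 382/17.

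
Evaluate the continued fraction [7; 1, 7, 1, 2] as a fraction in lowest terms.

Fold from the inside: start with 2/1.
  1 + 1/2 = 3/2
  7 + 2/3 = 23/3
  1 + 3/23 = 26/23
  7 + 23/26 = 205/26

205/26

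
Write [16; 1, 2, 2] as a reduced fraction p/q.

117/7

Fold from the inside: start with 2/1.
  2 + 1/2 = 5/2
  1 + 2/5 = 7/5
  16 + 5/7 = 117/7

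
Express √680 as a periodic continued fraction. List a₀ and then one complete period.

a₀ = ⌊√680⌋ = 26.

[26; 13, 52]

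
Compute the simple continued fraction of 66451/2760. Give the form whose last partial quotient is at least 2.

[24; 13, 12, 2, 2, 3]

66451 = 24·2760 + 211
2760 = 13·211 + 17
211 = 12·17 + 7
17 = 2·7 + 3
7 = 2·3 + 1
3 = 3·1 + 0  (stop)
So 66451/2760 = [24; 13, 12, 2, 2, 3].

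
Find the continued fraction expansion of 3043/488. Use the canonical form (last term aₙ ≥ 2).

[6; 4, 4, 9, 3]

3043 = 6*488 + 115
488 = 4*115 + 28
115 = 4*28 + 3
28 = 9*3 + 1
3 = 3*1 + 0  (stop)
So 3043/488 = [6; 4, 4, 9, 3].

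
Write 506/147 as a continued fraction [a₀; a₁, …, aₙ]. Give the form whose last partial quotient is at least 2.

[3; 2, 3, 1, 4, 1, 2]

506 = 3×147 + 65
147 = 2×65 + 17
65 = 3×17 + 14
17 = 1×14 + 3
14 = 4×3 + 2
3 = 1×2 + 1
2 = 2×1 + 0  (stop)
So 506/147 = [3; 2, 3, 1, 4, 1, 2].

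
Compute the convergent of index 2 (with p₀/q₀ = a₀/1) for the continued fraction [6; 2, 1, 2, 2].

19/3

Using pₖ = aₖpₖ₋₁ + pₖ₋₂, qₖ = aₖqₖ₋₁ + qₖ₋₂ (with p₋₁=1, p₋₂=0, q₋₁=0, q₋₂=1):
  k=0: a=6, p=6, q=1
  k=1: a=2, p=13, q=2
  k=2: a=1, p=19, q=3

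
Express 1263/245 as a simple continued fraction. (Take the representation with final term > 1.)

1263 = 5*245 + 38
245 = 6*38 + 17
38 = 2*17 + 4
17 = 4*4 + 1
4 = 4*1 + 0  (stop)
So 1263/245 = [5; 6, 2, 4, 4].

[5; 6, 2, 4, 4]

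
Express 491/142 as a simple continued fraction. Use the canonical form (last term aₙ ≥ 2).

491 = 3·142 + 65
142 = 2·65 + 12
65 = 5·12 + 5
12 = 2·5 + 2
5 = 2·2 + 1
2 = 2·1 + 0  (stop)
So 491/142 = [3; 2, 5, 2, 2, 2].

[3; 2, 5, 2, 2, 2]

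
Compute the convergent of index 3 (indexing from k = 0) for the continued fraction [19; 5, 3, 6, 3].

Using pₖ = aₖpₖ₋₁ + pₖ₋₂, qₖ = aₖqₖ₋₁ + qₖ₋₂ (with p₋₁=1, p₋₂=0, q₋₁=0, q₋₂=1):
  k=0: a=19, p=19, q=1
  k=1: a=5, p=96, q=5
  k=2: a=3, p=307, q=16
  k=3: a=6, p=1938, q=101

1938/101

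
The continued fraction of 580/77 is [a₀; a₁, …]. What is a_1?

580 = 7·77 + 41   →  a_0 = 7
77 = 1·41 + 36   →  a_1 = 1

1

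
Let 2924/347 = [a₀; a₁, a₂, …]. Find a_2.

2

2924 = 8·347 + 148   →  a_0 = 8
347 = 2·148 + 51   →  a_1 = 2
148 = 2·51 + 46   →  a_2 = 2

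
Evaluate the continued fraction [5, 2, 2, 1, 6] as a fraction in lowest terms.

Fold from the inside: start with 6/1.
  1 + 1/6 = 7/6
  2 + 6/7 = 20/7
  2 + 7/20 = 47/20
  5 + 20/47 = 255/47

255/47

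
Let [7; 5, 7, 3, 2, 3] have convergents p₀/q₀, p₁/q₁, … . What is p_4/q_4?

1885/262

Using pₖ = aₖpₖ₋₁ + pₖ₋₂, qₖ = aₖqₖ₋₁ + qₖ₋₂ (with p₋₁=1, p₋₂=0, q₋₁=0, q₋₂=1):
  k=0: a=7, p=7, q=1
  k=1: a=5, p=36, q=5
  k=2: a=7, p=259, q=36
  k=3: a=3, p=813, q=113
  k=4: a=2, p=1885, q=262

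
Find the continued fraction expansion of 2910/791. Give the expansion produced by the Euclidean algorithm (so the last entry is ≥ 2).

2910 = 3·791 + 537
791 = 1·537 + 254
537 = 2·254 + 29
254 = 8·29 + 22
29 = 1·22 + 7
22 = 3·7 + 1
7 = 7·1 + 0  (stop)
So 2910/791 = [3; 1, 2, 8, 1, 3, 7].

[3; 1, 2, 8, 1, 3, 7]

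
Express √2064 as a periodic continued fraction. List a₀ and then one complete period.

a₀ = ⌊√2064⌋ = 45.
With m₀=0, d₀=1 and mₖ₊₁ = dₖaₖ − mₖ, dₖ₊₁ = (n − mₖ₊₁²)/dₖ, aₖ₊₁ = ⌊(a₀+mₖ₊₁)/dₖ₊₁⌋:
  k=1: m=45, d=39, a=2
  k=2: m=33, d=25, a=3
  k=3: m=42, d=12, a=7
  k=4: m=42, d=25, a=3
  k=5: m=33, d=39, a=2
  k=6: m=45, d=1, a=90
d=1 and a=2a₀=90 at k=6, so the next step gives (m, d) = (45, 39) again — its k=1 value — and the period has length 6.

[45; 2, 3, 7, 3, 2, 90]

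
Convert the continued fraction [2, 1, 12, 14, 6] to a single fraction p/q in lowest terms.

3248/1111

Using pₖ = aₖpₖ₋₁ + pₖ₋₂ and qₖ = aₖqₖ₋₁ + qₖ₋₂:
  k=0: a=2, p=2, q=1
  k=1: a=1, p=3, q=1
  k=2: a=12, p=38, q=13
  k=3: a=14, p=535, q=183
  k=4: a=6, p=3248, q=1111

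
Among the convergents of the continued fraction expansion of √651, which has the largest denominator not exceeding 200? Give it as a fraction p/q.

1735/68

√651 = [25; 1, 1, 16, 1, 1, 50, …] (period length 6).
Convergents:
  p_0/q_0 = 25/1
  p_1/q_1 = 26/1
  p_2/q_2 = 51/2
  p_3/q_3 = 842/33
  p_4/q_4 = 893/35
  p_5/q_5 = 1735/68
  p_6/q_6 = 87643/3435
q_5 = 68 ≤ 200 < 3435 = q_6, so the answer is 1735/68.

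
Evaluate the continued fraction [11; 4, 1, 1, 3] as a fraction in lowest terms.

359/32

Using pₖ = aₖpₖ₋₁ + pₖ₋₂ and qₖ = aₖqₖ₋₁ + qₖ₋₂:
  k=0: a=11, p=11, q=1
  k=1: a=4, p=45, q=4
  k=2: a=1, p=56, q=5
  k=3: a=1, p=101, q=9
  k=4: a=3, p=359, q=32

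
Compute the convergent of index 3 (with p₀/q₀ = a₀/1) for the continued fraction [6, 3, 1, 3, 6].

94/15

Using pₖ = aₖpₖ₋₁ + pₖ₋₂, qₖ = aₖqₖ₋₁ + qₖ₋₂ (with p₋₁=1, p₋₂=0, q₋₁=0, q₋₂=1):
  k=0: a=6, p=6, q=1
  k=1: a=3, p=19, q=3
  k=2: a=1, p=25, q=4
  k=3: a=3, p=94, q=15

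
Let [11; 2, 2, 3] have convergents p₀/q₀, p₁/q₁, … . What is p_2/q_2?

57/5

Using pₖ = aₖpₖ₋₁ + pₖ₋₂, qₖ = aₖqₖ₋₁ + qₖ₋₂ (with p₋₁=1, p₋₂=0, q₋₁=0, q₋₂=1):
  k=0: a=11, p=11, q=1
  k=1: a=2, p=23, q=2
  k=2: a=2, p=57, q=5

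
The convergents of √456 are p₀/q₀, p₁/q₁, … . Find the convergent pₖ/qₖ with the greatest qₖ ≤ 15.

√456 = [21; 2, 1, 4, 1, 2, 42, …] (period length 6).
Convergents:
  p_0/q_0 = 21/1
  p_1/q_1 = 43/2
  p_2/q_2 = 64/3
  p_3/q_3 = 299/14
  p_4/q_4 = 363/17
q_3 = 14 ≤ 15 < 17 = q_4, so the answer is 299/14.

299/14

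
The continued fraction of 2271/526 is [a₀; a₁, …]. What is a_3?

2271 = 4·526 + 167   →  a_0 = 4
526 = 3·167 + 25   →  a_1 = 3
167 = 6·25 + 17   →  a_2 = 6
25 = 1·17 + 8   →  a_3 = 1

1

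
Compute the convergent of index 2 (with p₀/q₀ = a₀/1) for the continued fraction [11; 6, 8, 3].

Using pₖ = aₖpₖ₋₁ + pₖ₋₂, qₖ = aₖqₖ₋₁ + qₖ₋₂ (with p₋₁=1, p₋₂=0, q₋₁=0, q₋₂=1):
  k=0: a=11, p=11, q=1
  k=1: a=6, p=67, q=6
  k=2: a=8, p=547, q=49

547/49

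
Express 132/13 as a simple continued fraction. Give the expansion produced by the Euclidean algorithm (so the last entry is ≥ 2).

[10; 6, 2]

132 = 10·13 + 2
13 = 6·2 + 1
2 = 2·1 + 0  (stop)
So 132/13 = [10; 6, 2].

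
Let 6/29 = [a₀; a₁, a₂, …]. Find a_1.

4

6 = 0·29 + 6   →  a_0 = 0
29 = 4·6 + 5   →  a_1 = 4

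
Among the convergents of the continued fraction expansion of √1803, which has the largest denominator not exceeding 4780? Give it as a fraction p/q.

√1803 = [42; 2, 6, 28, 6, 2, 84, …] (period length 6).
Convergents:
  p_0/q_0 = 42/1
  p_1/q_1 = 85/2
  p_2/q_2 = 552/13
  p_3/q_3 = 15541/366
  p_4/q_4 = 93798/2209
  p_5/q_5 = 203137/4784
q_4 = 2209 ≤ 4780 < 4784 = q_5, so the answer is 93798/2209.

93798/2209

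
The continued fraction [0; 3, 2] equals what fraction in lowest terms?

Using pₖ = aₖpₖ₋₁ + pₖ₋₂ and qₖ = aₖqₖ₋₁ + qₖ₋₂:
  k=0: a=0, p=0, q=1
  k=1: a=3, p=1, q=3
  k=2: a=2, p=2, q=7

2/7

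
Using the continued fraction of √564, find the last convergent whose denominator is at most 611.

13513/569

√564 = [23; 1, 2, 1, 46, …] (period length 4).
Convergents:
  p_0/q_0 = 23/1
  p_1/q_1 = 24/1
  p_2/q_2 = 71/3
  p_3/q_3 = 95/4
  p_4/q_4 = 4441/187
  p_5/q_5 = 4536/191
  p_6/q_6 = 13513/569
  p_7/q_7 = 18049/760
q_6 = 569 ≤ 611 < 760 = q_7, so the answer is 13513/569.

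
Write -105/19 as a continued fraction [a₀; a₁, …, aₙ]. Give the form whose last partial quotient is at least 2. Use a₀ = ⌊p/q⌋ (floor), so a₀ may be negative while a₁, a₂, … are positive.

-105 = -6·19 + 9
19 = 2·9 + 1
9 = 9·1 + 0  (stop)
So -105/19 = [-6; 2, 9].

[-6; 2, 9]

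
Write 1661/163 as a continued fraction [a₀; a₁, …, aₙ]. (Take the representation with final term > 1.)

[10; 5, 3, 1, 7]

1661 = 10·163 + 31
163 = 5·31 + 8
31 = 3·8 + 7
8 = 1·7 + 1
7 = 7·1 + 0  (stop)
So 1661/163 = [10; 5, 3, 1, 7].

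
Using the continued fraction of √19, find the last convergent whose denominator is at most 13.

48/11

√19 = [4; 2, 1, 3, 1, 2, 8, …] (period length 6).
Convergents:
  p_0/q_0 = 4/1
  p_1/q_1 = 9/2
  p_2/q_2 = 13/3
  p_3/q_3 = 48/11
  p_4/q_4 = 61/14
q_3 = 11 ≤ 13 < 14 = q_4, so the answer is 48/11.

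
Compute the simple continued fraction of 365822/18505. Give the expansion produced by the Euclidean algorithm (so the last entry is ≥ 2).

[19; 1, 3, 3, 14, 14, 7]

365822 = 19×18505 + 14227
18505 = 1×14227 + 4278
14227 = 3×4278 + 1393
4278 = 3×1393 + 99
1393 = 14×99 + 7
99 = 14×7 + 1
7 = 7×1 + 0  (stop)
So 365822/18505 = [19; 1, 3, 3, 14, 14, 7].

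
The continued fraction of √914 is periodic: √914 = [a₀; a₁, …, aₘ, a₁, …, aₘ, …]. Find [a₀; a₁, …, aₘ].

[30; 4, 3, 3, 4, 60]

a₀ = ⌊√914⌋ = 30.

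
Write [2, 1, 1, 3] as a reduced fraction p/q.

18/7

Fold from the inside: start with 3/1.
  1 + 1/3 = 4/3
  1 + 3/4 = 7/4
  2 + 4/7 = 18/7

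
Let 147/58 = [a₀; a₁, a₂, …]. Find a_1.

1

147 = 2·58 + 31   →  a_0 = 2
58 = 1·31 + 27   →  a_1 = 1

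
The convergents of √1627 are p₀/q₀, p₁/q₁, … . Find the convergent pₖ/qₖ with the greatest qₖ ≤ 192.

4921/122

√1627 = [40; 2, 1, 39, 1, 2, 80, …] (period length 6).
Convergents:
  p_0/q_0 = 40/1
  p_1/q_1 = 81/2
  p_2/q_2 = 121/3
  p_3/q_3 = 4800/119
  p_4/q_4 = 4921/122
  p_5/q_5 = 14642/363
q_4 = 122 ≤ 192 < 363 = q_5, so the answer is 4921/122.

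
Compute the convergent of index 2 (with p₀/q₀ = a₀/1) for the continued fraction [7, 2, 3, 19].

Using pₖ = aₖpₖ₋₁ + pₖ₋₂, qₖ = aₖqₖ₋₁ + qₖ₋₂ (with p₋₁=1, p₋₂=0, q₋₁=0, q₋₂=1):
  k=0: a=7, p=7, q=1
  k=1: a=2, p=15, q=2
  k=2: a=3, p=52, q=7

52/7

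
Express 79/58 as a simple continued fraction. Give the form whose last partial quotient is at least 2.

79 = 1*58 + 21
58 = 2*21 + 16
21 = 1*16 + 5
16 = 3*5 + 1
5 = 5*1 + 0  (stop)
So 79/58 = [1; 2, 1, 3, 5].

[1; 2, 1, 3, 5]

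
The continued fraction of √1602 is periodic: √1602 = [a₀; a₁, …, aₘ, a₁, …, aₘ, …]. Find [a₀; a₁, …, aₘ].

a₀ = ⌊√1602⌋ = 40.
With m₀=0, d₀=1 and mₖ₊₁ = dₖaₖ − mₖ, dₖ₊₁ = (n − mₖ₊₁²)/dₖ, aₖ₊₁ = ⌊(a₀+mₖ₊₁)/dₖ₊₁⌋:
  k=1: m=40, d=2, a=40
  k=2: m=40, d=1, a=80
d=1 and a=2a₀=80 at k=2, so the next step gives (m, d) = (40, 2) again — its k=1 value — and the period has length 2.

[40; 40, 80]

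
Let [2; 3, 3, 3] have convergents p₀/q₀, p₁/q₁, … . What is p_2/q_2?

23/10

Using pₖ = aₖpₖ₋₁ + pₖ₋₂, qₖ = aₖqₖ₋₁ + qₖ₋₂ (with p₋₁=1, p₋₂=0, q₋₁=0, q₋₂=1):
  k=0: a=2, p=2, q=1
  k=1: a=3, p=7, q=3
  k=2: a=3, p=23, q=10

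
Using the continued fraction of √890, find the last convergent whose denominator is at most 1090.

√890 = [29; 1, 4, 1, 58, …] (period length 4).
Convergents:
  p_0/q_0 = 29/1
  p_1/q_1 = 30/1
  p_2/q_2 = 149/5
  p_3/q_3 = 179/6
  p_4/q_4 = 10531/353
  p_5/q_5 = 10710/359
  p_6/q_6 = 53371/1789
q_5 = 359 ≤ 1090 < 1789 = q_6, so the answer is 10710/359.

10710/359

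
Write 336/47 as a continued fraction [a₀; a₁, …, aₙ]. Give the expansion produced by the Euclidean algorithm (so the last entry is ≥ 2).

[7; 6, 1, 2, 2]

336 = 7×47 + 7
47 = 6×7 + 5
7 = 1×5 + 2
5 = 2×2 + 1
2 = 2×1 + 0  (stop)
So 336/47 = [7; 6, 1, 2, 2].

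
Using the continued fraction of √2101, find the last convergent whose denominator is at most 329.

√2101 = [45; 1, 5, 8, 5, 1, 90, …] (period length 6).
Convergents:
  p_0/q_0 = 45/1
  p_1/q_1 = 46/1
  p_2/q_2 = 275/6
  p_3/q_3 = 2246/49
  p_4/q_4 = 11505/251
  p_5/q_5 = 13751/300
  p_6/q_6 = 1249095/27251
q_5 = 300 ≤ 329 < 27251 = q_6, so the answer is 13751/300.

13751/300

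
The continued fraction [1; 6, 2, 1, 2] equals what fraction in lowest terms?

Using pₖ = aₖpₖ₋₁ + pₖ₋₂ and qₖ = aₖqₖ₋₁ + qₖ₋₂:
  k=0: a=1, p=1, q=1
  k=1: a=6, p=7, q=6
  k=2: a=2, p=15, q=13
  k=3: a=1, p=22, q=19
  k=4: a=2, p=59, q=51

59/51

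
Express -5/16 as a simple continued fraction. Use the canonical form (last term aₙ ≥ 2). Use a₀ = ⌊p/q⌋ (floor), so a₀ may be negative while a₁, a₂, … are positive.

[-1; 1, 2, 5]

-5 = -1·16 + 11
16 = 1·11 + 5
11 = 2·5 + 1
5 = 5·1 + 0  (stop)
So -5/16 = [-1; 1, 2, 5].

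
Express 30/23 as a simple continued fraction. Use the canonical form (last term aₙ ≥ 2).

30 = 1×23 + 7
23 = 3×7 + 2
7 = 3×2 + 1
2 = 2×1 + 0  (stop)
So 30/23 = [1; 3, 3, 2].

[1; 3, 3, 2]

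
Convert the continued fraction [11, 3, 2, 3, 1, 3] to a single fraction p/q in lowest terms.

1321/117

Using pₖ = aₖpₖ₋₁ + pₖ₋₂ and qₖ = aₖqₖ₋₁ + qₖ₋₂:
  k=0: a=11, p=11, q=1
  k=1: a=3, p=34, q=3
  k=2: a=2, p=79, q=7
  k=3: a=3, p=271, q=24
  k=4: a=1, p=350, q=31
  k=5: a=3, p=1321, q=117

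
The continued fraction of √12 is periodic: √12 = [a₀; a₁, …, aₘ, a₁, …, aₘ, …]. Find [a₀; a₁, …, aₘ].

[3; 2, 6]

a₀ = ⌊√12⌋ = 3.
With m₀=0, d₀=1 and mₖ₊₁ = dₖaₖ − mₖ, dₖ₊₁ = (n − mₖ₊₁²)/dₖ, aₖ₊₁ = ⌊(a₀+mₖ₊₁)/dₖ₊₁⌋:
  k=1: m=3, d=3, a=2
  k=2: m=3, d=1, a=6
d=1 and a=2a₀=6 at k=2, so the next step gives (m, d) = (3, 3) again — its k=1 value — and the period has length 2.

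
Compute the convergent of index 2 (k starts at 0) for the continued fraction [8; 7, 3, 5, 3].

Using pₖ = aₖpₖ₋₁ + pₖ₋₂, qₖ = aₖqₖ₋₁ + qₖ₋₂ (with p₋₁=1, p₋₂=0, q₋₁=0, q₋₂=1):
  k=0: a=8, p=8, q=1
  k=1: a=7, p=57, q=7
  k=2: a=3, p=179, q=22

179/22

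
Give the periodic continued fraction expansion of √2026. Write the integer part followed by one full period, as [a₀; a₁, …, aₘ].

a₀ = ⌊√2026⌋ = 45.
With m₀=0, d₀=1 and mₖ₊₁ = dₖaₖ − mₖ, dₖ₊₁ = (n − mₖ₊₁²)/dₖ, aₖ₊₁ = ⌊(a₀+mₖ₊₁)/dₖ₊₁⌋:
  k=1: m=45, d=1, a=90
d=1 and a=2a₀=90 at k=1, so the next step gives (m, d) = (45, 1) again — its k=1 value — and the period has length 1.

[45; 90]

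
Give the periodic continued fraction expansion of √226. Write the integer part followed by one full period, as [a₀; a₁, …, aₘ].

[15; 30]

a₀ = ⌊√226⌋ = 15.
With m₀=0, d₀=1 and mₖ₊₁ = dₖaₖ − mₖ, dₖ₊₁ = (n − mₖ₊₁²)/dₖ, aₖ₊₁ = ⌊(a₀+mₖ₊₁)/dₖ₊₁⌋:
  k=1: m=15, d=1, a=30
d=1 and a=2a₀=30 at k=1, so the next step gives (m, d) = (15, 1) again — its k=1 value — and the period has length 1.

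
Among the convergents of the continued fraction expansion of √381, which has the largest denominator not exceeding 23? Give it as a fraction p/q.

39/2

√381 = [19; 1, 1, 12, 1, 1, 38, …] (period length 6).
Convergents:
  p_0/q_0 = 19/1
  p_1/q_1 = 20/1
  p_2/q_2 = 39/2
  p_3/q_3 = 488/25
q_2 = 2 ≤ 23 < 25 = q_3, so the answer is 39/2.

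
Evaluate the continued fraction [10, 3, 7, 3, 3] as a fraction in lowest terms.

2363/229

Fold from the inside: start with 3/1.
  3 + 1/3 = 10/3
  7 + 3/10 = 73/10
  3 + 10/73 = 229/73
  10 + 73/229 = 2363/229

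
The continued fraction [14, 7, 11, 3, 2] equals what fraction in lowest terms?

Fold from the inside: start with 2/1.
  3 + 1/2 = 7/2
  11 + 2/7 = 79/7
  7 + 7/79 = 560/79
  14 + 79/560 = 7919/560

7919/560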